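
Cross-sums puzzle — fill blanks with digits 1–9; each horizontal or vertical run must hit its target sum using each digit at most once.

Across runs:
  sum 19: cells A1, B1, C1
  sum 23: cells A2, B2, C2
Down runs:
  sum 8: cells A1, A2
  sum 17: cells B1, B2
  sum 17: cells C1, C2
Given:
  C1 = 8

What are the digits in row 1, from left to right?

23 in 3 cells must be {6,8,9}; 17 in 2 cells must be {8,9}.
Given what's placed, B1 must be 9 to fit the 19 across and 17 down.
A2 = 6: only digit in both the 23-across and 8-down candidate sets.
B2 = 17 − 9 = 8 completes the 17 down.
C2 = 23 − 14 = 9 completes the 23 across.
A1 = 19 − 17 = 2 completes the 19 across.

2, 9, 8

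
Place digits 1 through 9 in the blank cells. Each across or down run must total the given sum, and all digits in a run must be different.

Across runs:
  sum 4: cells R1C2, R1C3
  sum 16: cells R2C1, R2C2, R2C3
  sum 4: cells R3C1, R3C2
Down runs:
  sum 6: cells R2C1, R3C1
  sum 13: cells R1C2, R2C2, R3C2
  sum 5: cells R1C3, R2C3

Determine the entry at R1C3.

3

4 in 2 cells must be {1,3}.
The 4 across and the 6 down share only 1, so R3C1 = 1.
R3C2 = 4 − 1 = 3 completes the 4 across.
R1C2 = 1: the only remaining digit allowed by both the 4 across and the 13 down.
R1C3 = 4 − 1 = 3 completes the 4 across.
R2C1 = 6 − 1 = 5 completes the 6 down.
R2C2 = 13 − 4 = 9 completes the 13 down.
R2C3 = 16 − 14 = 2 completes the 16 across.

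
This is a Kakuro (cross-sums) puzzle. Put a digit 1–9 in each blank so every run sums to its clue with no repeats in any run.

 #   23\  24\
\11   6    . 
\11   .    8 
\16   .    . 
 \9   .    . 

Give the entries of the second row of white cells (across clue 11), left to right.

3 8

16 in 2 cells must be {7,9}.
R1C2 = 11 − 6 = 5 completes the 11 across.
R2C1 = 11 − 8 = 3 completes the 11 across.
R3C1 = 9: the only remaining digit allowed by both the 16 across and the 23 down.
R3C2 = 16 − 9 = 7 completes the 16 across.
R4C1 = 23 − 18 = 5 completes the 23 down.
R4C2 = 9 − 5 = 4 completes the 9 across.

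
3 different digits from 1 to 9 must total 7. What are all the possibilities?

{1,2,4}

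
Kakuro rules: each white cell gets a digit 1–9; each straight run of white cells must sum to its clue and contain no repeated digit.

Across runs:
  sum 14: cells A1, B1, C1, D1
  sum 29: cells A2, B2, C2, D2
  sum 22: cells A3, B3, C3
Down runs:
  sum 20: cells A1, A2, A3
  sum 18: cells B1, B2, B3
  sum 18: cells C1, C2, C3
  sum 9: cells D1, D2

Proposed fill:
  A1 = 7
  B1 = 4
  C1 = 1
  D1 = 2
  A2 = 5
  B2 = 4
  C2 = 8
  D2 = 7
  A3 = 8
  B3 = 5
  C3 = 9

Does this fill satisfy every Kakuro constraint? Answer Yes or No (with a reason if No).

No — the down run B1–B3 sums to 13, not 18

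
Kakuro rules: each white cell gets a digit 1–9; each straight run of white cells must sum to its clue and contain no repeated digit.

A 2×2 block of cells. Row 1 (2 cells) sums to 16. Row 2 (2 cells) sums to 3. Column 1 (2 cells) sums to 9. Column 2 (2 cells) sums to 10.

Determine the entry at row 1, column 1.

16 in 2 cells must be {7,9}; 3 in 2 cells must be {1,2}.
The 16 across and the 9 down share only 7, so (1,1) = 7.
(1,2) = 16 − 7 = 9 completes the 16 across.
(2,1) = 9 − 7 = 2 completes the 9 down.
(2,2) = 3 − 2 = 1 completes the 3 across.

7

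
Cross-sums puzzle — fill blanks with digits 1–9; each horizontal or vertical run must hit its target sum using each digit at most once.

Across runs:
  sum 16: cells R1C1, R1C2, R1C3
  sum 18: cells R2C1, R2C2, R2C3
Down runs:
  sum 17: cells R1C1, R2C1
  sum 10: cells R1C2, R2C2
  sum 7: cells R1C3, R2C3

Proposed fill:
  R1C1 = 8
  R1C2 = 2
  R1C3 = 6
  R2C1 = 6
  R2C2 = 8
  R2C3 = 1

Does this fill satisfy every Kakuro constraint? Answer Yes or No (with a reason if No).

No — the down run R1C1–R2C1 sums to 14, not 17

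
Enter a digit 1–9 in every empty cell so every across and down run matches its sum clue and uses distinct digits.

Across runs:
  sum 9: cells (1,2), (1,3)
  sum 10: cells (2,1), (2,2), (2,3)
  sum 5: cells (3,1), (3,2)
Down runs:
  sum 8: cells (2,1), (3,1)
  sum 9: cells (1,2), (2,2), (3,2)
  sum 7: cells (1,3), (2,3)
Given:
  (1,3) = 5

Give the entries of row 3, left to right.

3 2

(1,2) = 9 − 5 = 4 completes the 9 across.
(2,3) = 7 − 5 = 2 completes the 7 down.
(2,2) = 3: the only remaining digit allowed by both the 10 across and the 9 down.
(3,2) = 9 − 7 = 2 completes the 9 down.
(2,1) = 10 − 5 = 5 completes the 10 across.
(3,1) = 5 − 2 = 3 completes the 5 across.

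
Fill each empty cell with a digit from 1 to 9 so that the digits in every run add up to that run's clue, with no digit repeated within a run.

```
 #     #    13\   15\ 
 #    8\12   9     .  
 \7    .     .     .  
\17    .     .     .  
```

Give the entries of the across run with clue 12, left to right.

7 in 3 cells must be {1,2,4}.
R1C3 = 12 − 9 = 3 completes the 12 across.
Given what's placed, R2C2 must be 1 to fit the 7 across and 13 down.
R2C3 = 4: the only remaining digit allowed by both the 7 across and the 15 down.
R3C2 = 13 − 10 = 3 completes the 13 down.
R3C3 = 15 − 7 = 8 completes the 15 down.
R2C1 = 7 − 5 = 2 completes the 7 across.
R3C1 = 17 − 11 = 6 completes the 17 across.

9 3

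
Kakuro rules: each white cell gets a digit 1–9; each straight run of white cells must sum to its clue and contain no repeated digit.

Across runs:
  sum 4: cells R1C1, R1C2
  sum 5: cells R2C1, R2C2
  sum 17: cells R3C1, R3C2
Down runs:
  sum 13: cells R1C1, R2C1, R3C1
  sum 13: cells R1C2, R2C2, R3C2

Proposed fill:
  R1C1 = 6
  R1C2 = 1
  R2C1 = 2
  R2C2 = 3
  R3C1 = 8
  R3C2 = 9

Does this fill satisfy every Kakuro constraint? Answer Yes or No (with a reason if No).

No — the across run R1C1–R1C2 sums to 7, not 4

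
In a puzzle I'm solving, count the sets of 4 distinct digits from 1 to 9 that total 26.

4 distinct digits from 1–9 sum between 10 and 30.
Enumerating: {2,7,8,9}, {3,6,8,9}, {4,5,8,9}, {4,6,7,9}, {5,6,7,8}.

5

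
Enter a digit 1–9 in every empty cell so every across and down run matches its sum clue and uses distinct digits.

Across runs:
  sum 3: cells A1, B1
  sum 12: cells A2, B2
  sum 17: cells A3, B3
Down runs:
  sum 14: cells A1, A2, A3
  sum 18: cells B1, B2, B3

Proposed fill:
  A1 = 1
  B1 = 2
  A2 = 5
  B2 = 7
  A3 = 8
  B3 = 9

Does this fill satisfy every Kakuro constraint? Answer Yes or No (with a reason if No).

Yes

Across: 1+2=3; 5+7=12; 8+9=17. Down: 1+5+8=14; 2+7+9=18. No digit repeats within any run.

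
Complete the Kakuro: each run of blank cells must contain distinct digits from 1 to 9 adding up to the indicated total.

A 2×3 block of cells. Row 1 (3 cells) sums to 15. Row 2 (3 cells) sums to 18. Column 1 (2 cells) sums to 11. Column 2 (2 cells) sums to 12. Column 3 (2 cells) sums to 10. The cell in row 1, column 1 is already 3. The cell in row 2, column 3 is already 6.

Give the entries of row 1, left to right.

(1,3) = 10 − 6 = 4 completes the 10 down.
(2,1) = 11 − 3 = 8 completes the 11 down.
(2,2) = 18 − 14 = 4 completes the 18 across.
(1,2) = 15 − 7 = 8 completes the 15 across.

3 8 4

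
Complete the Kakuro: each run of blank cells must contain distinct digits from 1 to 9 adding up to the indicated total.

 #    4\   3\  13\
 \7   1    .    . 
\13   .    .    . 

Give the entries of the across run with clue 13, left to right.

3, 1, 9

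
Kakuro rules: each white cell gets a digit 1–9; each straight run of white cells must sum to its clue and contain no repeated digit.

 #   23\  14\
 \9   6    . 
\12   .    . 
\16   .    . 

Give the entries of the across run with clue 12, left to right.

16 in 2 cells must be {7,9}; 23 in 3 cells must be {6,8,9}.
R1C2 = 9 − 6 = 3 completes the 9 across.
R3C1 = 9: the only remaining digit allowed by both the 16 across and the 23 down.
R3C2 = 16 − 9 = 7 completes the 16 across.
R2C1 = 23 − 15 = 8 completes the 23 down.
R2C2 = 12 − 8 = 4 completes the 12 across.

8 4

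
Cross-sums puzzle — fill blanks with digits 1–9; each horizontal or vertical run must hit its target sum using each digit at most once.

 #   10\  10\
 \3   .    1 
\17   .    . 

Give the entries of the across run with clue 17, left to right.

3 in 2 cells must be {1,2}; 17 in 2 cells must be {8,9}.
R1C1 = 3 − 1 = 2 completes the 3 across.
R2C1 = 10 − 2 = 8 completes the 10 down.
R2C2 = 17 − 8 = 9 completes the 17 across.

8, 9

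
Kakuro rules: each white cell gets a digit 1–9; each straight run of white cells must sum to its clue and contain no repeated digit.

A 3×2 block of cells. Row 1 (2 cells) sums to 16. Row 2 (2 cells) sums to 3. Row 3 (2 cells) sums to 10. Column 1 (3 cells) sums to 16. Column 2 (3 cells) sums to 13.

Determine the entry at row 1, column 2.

16 in 2 cells must be {7,9}; 3 in 2 cells must be {1,2}.
Nothing is forced directly, so branch on (1,1), whose candidates are 7 or 9. If (1,1) = 7: that forces (1,2) = 9, (2,1) = 1, after which (2,2) would have to be in {2} for the 3 across but in {1,3} for the 13 down — contradiction. So (1,1) = 9.
(1,2) = 16 − 9 = 7 completes the 16 across.
Nothing is forced directly, so branch on (2,1), whose candidates are 1 or 2. If (2,1) = 2: that forces (2,2) = 1, after which (3,1) would have to be in {1,2,3,4,6,7,8,9} for the 10 across but in {5} for the 16 down — contradiction. So (2,1) = 1.
(2,2) = 3 − 1 = 2 completes the 3 across.
(3,1) = 16 − 10 = 6 completes the 16 down.
(3,2) = 10 − 6 = 4 completes the 10 across.

7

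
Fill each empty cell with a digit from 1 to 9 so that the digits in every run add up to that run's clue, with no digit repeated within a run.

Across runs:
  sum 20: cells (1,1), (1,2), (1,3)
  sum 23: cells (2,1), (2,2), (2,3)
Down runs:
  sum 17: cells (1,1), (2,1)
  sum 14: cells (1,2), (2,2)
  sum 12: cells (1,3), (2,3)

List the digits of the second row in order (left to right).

23 in 3 cells must be {6,8,9}; 17 in 2 cells must be {8,9}.
Nothing is forced directly, so branch on (1,1), whose candidates are 8 or 9. If (1,1) = 8: that forces (2,1) = 9, (2,3) = 8, after which (1,3) would have to be in {3,5,7,9} for the 20 across but in {4} for the 12 down — contradiction. So (1,1) = 9.
(2,1) = 17 − 9 = 8 completes the 17 down.
Given what's placed, (2,3) must be 9 to fit the 23 across and 12 down.
(1,3) = 12 − 9 = 3 completes the 12 down.
(2,2) = 23 − 17 = 6 completes the 23 across.
(1,2) = 20 − 12 = 8 completes the 20 across.

8, 6, 9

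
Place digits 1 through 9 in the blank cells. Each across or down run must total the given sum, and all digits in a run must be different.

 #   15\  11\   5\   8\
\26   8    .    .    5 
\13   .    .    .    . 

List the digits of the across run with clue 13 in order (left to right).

Given what's placed, R1C3 must be 4 to fit the 26 across and 5 down.
R2C1 = 15 − 8 = 7 completes the 15 down.
R2C3 = 5 − 4 = 1 completes the 5 down.
R2C4 = 8 − 5 = 3 completes the 8 down.
R1C2 = 26 − 17 = 9 completes the 26 across.
R2C2 = 13 − 11 = 2 completes the 13 across.

7 2 1 3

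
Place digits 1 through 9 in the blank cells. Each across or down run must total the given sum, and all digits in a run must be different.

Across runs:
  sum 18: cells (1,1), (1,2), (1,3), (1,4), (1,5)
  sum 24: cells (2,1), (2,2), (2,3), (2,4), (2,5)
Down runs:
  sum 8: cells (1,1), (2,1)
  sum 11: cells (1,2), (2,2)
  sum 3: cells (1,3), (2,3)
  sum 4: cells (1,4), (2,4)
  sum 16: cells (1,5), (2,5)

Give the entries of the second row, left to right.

3 in 2 cells must be {1,2}; 4 in 2 cells must be {1,3}; 16 in 2 cells must be {7,9}.
Only 7 fits (1,5) under both its across sum 18 and down sum 16.
(2,5) = 16 − 7 = 9 completes the 16 down.
Nothing is forced directly, so branch on (1,2), whose candidates are 2 or 3 or 5. If (1,2) = 2: that forces (1,3) = 1, (1,4) = 3, after which (2,2) would have to be in {1,2,3,4,5,6,7,8} for the 24 across but in {9} for the 11 down — contradiction. If (1,2) = 3: that forces (1,4) = 1, (2,2) = 8, after which (2,4) would have to be in {1,2,4} for the 24 across but in {3} for the 4 down — contradiction. So (1,2) = 5.
(2,2) = 11 − 5 = 6 completes the 11 down.
No cell is forced outright now. (1,4) can only be 1 or 3 (the digits allowed by both its 18 across and its 4 down). If (1,4) = 3: that forces (2,4) = 1, after which (2,3) would have to be in {3,5} for the 24 across but in {1,2} for the 3 down — contradiction. So (1,4) = 1.
Given what's placed, (1,3) must be 2 to fit the 18 across and 3 down.
(2,3) = 3 − 2 = 1 completes the 3 down.
(2,4) = 4 − 1 = 3 completes the 4 down.
(1,1) = 18 − 15 = 3 completes the 18 across.
(2,1) = 24 − 19 = 5 completes the 24 across.

5, 6, 1, 3, 9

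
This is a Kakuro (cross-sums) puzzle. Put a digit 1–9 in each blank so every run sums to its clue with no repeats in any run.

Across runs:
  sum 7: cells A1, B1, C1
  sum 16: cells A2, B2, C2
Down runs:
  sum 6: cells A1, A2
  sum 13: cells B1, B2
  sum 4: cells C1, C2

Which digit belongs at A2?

4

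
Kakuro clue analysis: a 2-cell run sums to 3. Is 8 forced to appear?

The only way to make 3 from 2 distinct digits is {1,2}, which does not contain 8.

No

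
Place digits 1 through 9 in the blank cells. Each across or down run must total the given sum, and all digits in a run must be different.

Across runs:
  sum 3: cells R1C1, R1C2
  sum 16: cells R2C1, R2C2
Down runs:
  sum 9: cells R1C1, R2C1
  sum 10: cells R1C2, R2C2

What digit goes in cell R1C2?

3 in 2 cells must be {1,2}; 16 in 2 cells must be {7,9}.
The 16 across and the 9 down share only 7, so R2C1 = 7.
R2C2 = 16 − 7 = 9 completes the 16 across.
R1C1 = 9 − 7 = 2 completes the 9 down.
R1C2 = 3 − 2 = 1 completes the 3 across.

1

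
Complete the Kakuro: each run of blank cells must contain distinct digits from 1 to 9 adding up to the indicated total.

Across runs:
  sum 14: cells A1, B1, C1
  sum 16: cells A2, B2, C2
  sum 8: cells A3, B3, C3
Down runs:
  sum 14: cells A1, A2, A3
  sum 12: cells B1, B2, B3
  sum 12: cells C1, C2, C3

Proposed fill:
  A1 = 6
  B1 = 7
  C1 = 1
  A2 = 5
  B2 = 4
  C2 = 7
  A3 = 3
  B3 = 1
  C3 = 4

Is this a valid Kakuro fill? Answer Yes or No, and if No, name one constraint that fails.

Yes

Across: 6+7+1=14; 5+4+7=16; 3+1+4=8. Down: 6+5+3=14; 7+4+1=12; 1+7+4=12. No digit repeats within any run.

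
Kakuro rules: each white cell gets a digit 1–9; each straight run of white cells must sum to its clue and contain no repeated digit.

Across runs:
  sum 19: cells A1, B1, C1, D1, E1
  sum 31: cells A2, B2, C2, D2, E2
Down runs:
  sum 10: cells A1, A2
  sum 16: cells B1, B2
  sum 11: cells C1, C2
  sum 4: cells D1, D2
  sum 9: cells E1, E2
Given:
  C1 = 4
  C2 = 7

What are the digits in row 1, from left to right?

2 7 4 1 5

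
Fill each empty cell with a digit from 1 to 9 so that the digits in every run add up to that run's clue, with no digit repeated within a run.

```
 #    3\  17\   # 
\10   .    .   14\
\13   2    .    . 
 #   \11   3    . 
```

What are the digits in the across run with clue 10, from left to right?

3 in 2 cells must be {1,2}.
R1C1 = 3 − 2 = 1 completes the 3 down.
R1C2 = 10 − 1 = 9 completes the 10 across.
R2C2 = 17 − 12 = 5 completes the 17 down.
R2C3 = 13 − 7 = 6 completes the 13 across.
R3C3 = 11 − 3 = 8 completes the 11 across.

1, 9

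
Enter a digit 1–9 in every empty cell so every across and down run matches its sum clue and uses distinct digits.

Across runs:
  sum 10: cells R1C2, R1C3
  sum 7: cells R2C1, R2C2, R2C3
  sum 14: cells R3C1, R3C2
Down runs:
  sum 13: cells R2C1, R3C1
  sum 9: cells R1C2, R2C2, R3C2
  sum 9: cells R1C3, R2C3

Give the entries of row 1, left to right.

7 in 3 cells must be {1,2,4}.
The 7 across and the 13 down share only 4, so R2C1 = 4.
R3C1 = 13 − 4 = 9 completes the 13 down.
R3C2 = 14 − 9 = 5 completes the 14 across.
R2C2 = 1: the only remaining digit allowed by both the 7 across and the 9 down.
R2C3 = 7 − 5 = 2 completes the 7 across.
R1C2 = 9 − 6 = 3 completes the 9 down.
R1C3 = 10 − 3 = 7 completes the 10 across.

3, 7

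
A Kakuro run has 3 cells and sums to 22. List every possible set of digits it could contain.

{5,8,9}; {6,7,9}

3 distinct digits from 1–9 sum between 6 and 24.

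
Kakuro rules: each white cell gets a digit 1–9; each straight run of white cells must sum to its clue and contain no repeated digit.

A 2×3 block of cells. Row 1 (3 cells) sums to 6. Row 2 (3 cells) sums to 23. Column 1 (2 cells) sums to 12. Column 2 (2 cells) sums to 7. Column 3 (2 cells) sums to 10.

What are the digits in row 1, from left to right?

6 in 3 cells must be {1,2,3}; 23 in 3 cells must be {6,8,9}.
The 6 across and the 12 down share only 3, so (1,1) = 3.
(2,1) = 12 − 3 = 9 completes the 12 down.
Given what's placed, (2,2) must be 6 to fit the 23 across and 7 down.
(2,3) = 23 − 15 = 8 completes the 23 across.
(1,2) = 7 − 6 = 1 completes the 7 down.
(1,3) = 6 − 4 = 2 completes the 6 across.

3 1 2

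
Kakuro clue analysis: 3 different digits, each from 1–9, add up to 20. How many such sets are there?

4

3 distinct digits from 1–9 sum between 6 and 24.
Enumerating: {3,8,9}, {4,7,9}, {5,6,9}, {5,7,8}.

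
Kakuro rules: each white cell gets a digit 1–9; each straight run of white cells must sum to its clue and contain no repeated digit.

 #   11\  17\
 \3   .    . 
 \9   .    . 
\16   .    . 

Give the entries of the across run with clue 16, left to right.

7 9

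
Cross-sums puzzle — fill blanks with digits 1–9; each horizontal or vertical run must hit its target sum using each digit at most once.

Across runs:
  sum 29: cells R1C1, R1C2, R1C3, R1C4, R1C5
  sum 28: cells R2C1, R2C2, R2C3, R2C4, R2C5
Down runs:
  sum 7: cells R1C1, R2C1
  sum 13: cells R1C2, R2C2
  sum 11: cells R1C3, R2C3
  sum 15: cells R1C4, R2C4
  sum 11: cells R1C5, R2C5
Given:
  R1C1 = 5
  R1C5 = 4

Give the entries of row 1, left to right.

R2C1 = 7 − 5 = 2 completes the 7 down.
R2C5 = 11 − 4 = 7 completes the 11 down.
Nothing is forced directly, so branch on R1C2, whose candidates are 8 or 9. If R1C2 = 9: that forces R1C4 = 8, R2C2 = 4, after which R2C4 would have to be in {6,9} for the 28 across but in {7} for the 15 down — contradiction. So R1C2 = 8.
R1C4 = 9: the only remaining digit allowed by both the 29 across and the 15 down.
R2C2 = 13 − 8 = 5 completes the 13 down.
R2C4 = 15 − 9 = 6 completes the 15 down.
R1C3 = 29 − 26 = 3 completes the 29 across.
R2C3 = 28 − 20 = 8 completes the 28 across.

5 8 3 9 4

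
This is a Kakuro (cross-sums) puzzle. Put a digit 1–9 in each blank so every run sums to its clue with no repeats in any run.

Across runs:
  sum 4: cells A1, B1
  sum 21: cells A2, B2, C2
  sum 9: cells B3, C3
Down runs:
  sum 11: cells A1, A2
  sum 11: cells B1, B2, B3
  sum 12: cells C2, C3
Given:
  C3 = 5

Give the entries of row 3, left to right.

4 in 2 cells must be {1,3}.
Only 3 fits A1 under both its across sum 4 and down sum 11.
B1 = 4 − 3 = 1 completes the 4 across.
A2 = 11 − 3 = 8 completes the 11 down.
C2 = 12 − 5 = 7 completes the 12 down.
B3 = 9 − 5 = 4 completes the 9 across.
B2 = 21 − 15 = 6 completes the 21 across.

4, 5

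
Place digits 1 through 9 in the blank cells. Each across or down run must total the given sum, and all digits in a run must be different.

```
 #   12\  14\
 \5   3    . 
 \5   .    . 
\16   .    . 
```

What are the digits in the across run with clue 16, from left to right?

7, 9

16 in 2 cells must be {7,9}.
R1C2 = 5 − 3 = 2 completes the 5 across.
R3C1 = 7: the only remaining digit allowed by both the 16 across and the 12 down.
R3C2 = 16 − 7 = 9 completes the 16 across.
R2C1 = 12 − 10 = 2 completes the 12 down.
R2C2 = 5 − 2 = 3 completes the 5 across.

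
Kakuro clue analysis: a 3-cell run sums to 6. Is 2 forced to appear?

Yes

The only way to make 6 from 3 distinct digits is {1,2,3}, which contains 2.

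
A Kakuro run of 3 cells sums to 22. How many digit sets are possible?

3 distinct digits from 1–9 sum between 6 and 24.
Enumerating: {5,8,9}, {6,7,9}.

2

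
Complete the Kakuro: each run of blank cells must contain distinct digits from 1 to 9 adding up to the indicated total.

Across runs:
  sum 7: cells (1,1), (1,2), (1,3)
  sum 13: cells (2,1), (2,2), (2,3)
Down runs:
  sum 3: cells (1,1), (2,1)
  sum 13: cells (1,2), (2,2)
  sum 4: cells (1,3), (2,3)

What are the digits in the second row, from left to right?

1 9 3

7 in 3 cells must be {1,2,4}; 3 in 2 cells must be {1,2}; 4 in 2 cells must be {1,3}.
The 7 across and the 13 down share only 4, so (1,2) = 4.
Given what's placed, (1,3) must be 1 to fit the 7 across and 4 down.
(2,2) = 13 − 4 = 9 completes the 13 down.
(2,3) = 4 − 1 = 3 completes the 4 down.
(1,1) = 7 − 5 = 2 completes the 7 across.
(2,1) = 13 − 12 = 1 completes the 13 across.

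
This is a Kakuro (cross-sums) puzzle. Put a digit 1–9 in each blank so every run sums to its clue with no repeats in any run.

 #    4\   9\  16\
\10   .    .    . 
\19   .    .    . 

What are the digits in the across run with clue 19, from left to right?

4 in 2 cells must be {1,3}; 16 in 2 cells must be {7,9}.
The 10 across and the 16 down share only 7, so R1C3 = 7.
The 19 across and the 4 down share only 3, so R2C1 = 3.
R2C2 = 7: the only remaining digit allowed by both the 19 across and the 9 down.
R2C3 = 19 − 10 = 9 completes the 19 across.
R1C1 = 4 − 3 = 1 completes the 4 down.
R1C2 = 10 − 8 = 2 completes the 10 across.

3, 7, 9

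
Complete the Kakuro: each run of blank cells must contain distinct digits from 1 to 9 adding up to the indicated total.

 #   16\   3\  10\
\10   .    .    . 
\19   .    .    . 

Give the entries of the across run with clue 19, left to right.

9 2 8

16 in 2 cells must be {7,9}; 3 in 2 cells must be {1,2}.
The 10 across and the 16 down share only 7, so R1C1 = 7.
R2C1 = 16 − 7 = 9 completes the 16 down.
Given what's placed, R2C2 must be 2 to fit the 19 across and 3 down.
R2C3 = 19 − 11 = 8 completes the 19 across.
R1C2 = 3 − 2 = 1 completes the 3 down.
R1C3 = 10 − 8 = 2 completes the 10 across.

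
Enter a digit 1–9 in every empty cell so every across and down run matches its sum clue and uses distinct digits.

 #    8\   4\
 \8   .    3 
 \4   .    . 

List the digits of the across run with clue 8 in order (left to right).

4 in 2 cells must be {1,3}.
R1C1 = 8 − 3 = 5 completes the 8 across.
R2C1 = 8 − 5 = 3 completes the 8 down.
R2C2 = 4 − 3 = 1 completes the 4 across.

5 3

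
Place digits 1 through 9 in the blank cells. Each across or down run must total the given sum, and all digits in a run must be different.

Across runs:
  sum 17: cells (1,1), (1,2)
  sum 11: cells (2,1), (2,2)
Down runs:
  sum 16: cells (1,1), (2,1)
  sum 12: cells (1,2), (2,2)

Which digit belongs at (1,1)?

17 in 2 cells must be {8,9}; 16 in 2 cells must be {7,9}.
The 17 across and the 16 down share only 9, so (1,1) = 9.
(1,2) = 17 − 9 = 8 completes the 17 across.
(2,1) = 16 − 9 = 7 completes the 16 down.
(2,2) = 11 − 7 = 4 completes the 11 across.

9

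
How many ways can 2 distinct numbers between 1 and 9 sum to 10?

4

2 distinct digits from 1–9 sum between 3 and 17.
Enumerating: {1,9}, {2,8}, {3,7}, {4,6}.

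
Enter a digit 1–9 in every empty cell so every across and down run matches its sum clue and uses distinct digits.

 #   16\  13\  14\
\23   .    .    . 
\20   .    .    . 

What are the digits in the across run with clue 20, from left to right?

7 5 8

23 in 3 cells must be {6,8,9}; 16 in 2 cells must be {7,9}.
The 23 across and the 16 down share only 9, so R1C1 = 9.
R2C1 = 16 − 9 = 7 completes the 16 down.
Nothing is forced directly, so branch on R1C2, whose candidates are 6 or 8. If R1C2 = 6: that forces R1C3 = 8, after which R2C2 would have to be in {4,5,8,9} for the 20 across but in {7} for the 13 down — contradiction. So R1C2 = 8.
R1C3 = 23 − 17 = 6 completes the 23 across.
R2C2 = 13 − 8 = 5 completes the 13 down.
R2C3 = 20 − 12 = 8 completes the 20 across.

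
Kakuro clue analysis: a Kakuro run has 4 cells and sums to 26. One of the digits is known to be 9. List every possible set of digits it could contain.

4 distinct digits from 1–9 sum between 10 and 30.
Keeping only sets containing 9.

{2,7,8,9}; {3,6,8,9}; {4,5,8,9}; {4,6,7,9}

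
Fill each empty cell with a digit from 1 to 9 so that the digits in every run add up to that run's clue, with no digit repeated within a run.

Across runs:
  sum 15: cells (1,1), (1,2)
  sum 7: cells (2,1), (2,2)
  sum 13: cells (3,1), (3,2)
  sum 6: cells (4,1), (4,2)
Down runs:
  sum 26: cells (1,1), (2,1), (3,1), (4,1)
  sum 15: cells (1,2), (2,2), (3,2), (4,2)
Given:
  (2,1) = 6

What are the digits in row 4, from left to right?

4, 2

(2,2) = 7 − 6 = 1 completes the 7 across.
No cell is forced outright now. (4,1) can only be 4 or 5 (the digits allowed by both its 6 across and its 26 down). If (4,1) = 5: then (4,2) would have to be in {1} for the 6 across but in {2,3,4,5,6,7,8,9} for the 15 down — contradiction. So (4,1) = 4.
(4,2) = 6 − 4 = 2 completes the 6 across.
No cell is forced outright now. (1,1) can only be 7 or 9 (the digits allowed by both its 15 across and its 26 down). If (1,1) = 9: then (1,2) would have to be in {6} for the 15 across but in {3,4,5,7,8,9} for the 15 down — contradiction. So (1,1) = 7.
(1,2) = 15 − 7 = 8 completes the 15 across.
(3,1) = 26 − 17 = 9 completes the 26 down.
(3,2) = 13 − 9 = 4 completes the 13 across.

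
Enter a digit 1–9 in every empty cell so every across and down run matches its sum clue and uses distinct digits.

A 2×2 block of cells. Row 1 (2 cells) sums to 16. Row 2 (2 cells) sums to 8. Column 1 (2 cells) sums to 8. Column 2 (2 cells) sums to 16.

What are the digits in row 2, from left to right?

16 in 2 cells must be {7,9}.
The 16 across and the 8 down share only 7, so (1,1) = 7.
(1,2) = 16 − 7 = 9 completes the 16 across.
(2,1) = 8 − 7 = 1 completes the 8 down.
(2,2) = 8 − 1 = 7 completes the 8 across.

1 7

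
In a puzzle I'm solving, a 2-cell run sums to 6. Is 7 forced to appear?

No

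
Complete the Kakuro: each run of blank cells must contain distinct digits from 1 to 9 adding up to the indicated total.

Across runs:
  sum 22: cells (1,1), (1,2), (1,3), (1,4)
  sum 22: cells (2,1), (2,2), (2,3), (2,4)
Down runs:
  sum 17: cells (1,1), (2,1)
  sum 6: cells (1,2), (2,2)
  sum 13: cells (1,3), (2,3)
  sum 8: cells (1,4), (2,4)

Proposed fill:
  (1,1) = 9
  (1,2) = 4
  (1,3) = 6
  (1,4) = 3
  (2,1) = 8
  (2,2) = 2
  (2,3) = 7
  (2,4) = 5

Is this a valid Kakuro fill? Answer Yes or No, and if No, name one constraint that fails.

Yes

Across: 9+4+6+3=22; 8+2+7+5=22. Down: 9+8=17; 4+2=6; 6+7=13; 3+5=8. No digit repeats within any run.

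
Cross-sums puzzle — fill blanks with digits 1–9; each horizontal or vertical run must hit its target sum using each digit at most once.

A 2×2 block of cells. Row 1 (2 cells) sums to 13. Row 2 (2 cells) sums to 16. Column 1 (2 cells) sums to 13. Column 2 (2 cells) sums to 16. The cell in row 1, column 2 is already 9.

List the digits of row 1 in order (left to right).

16 in 2 cells must be {7,9}.
(1,1) = 13 − 9 = 4 completes the 13 across.
(2,1) = 13 − 4 = 9 completes the 13 down.
(2,2) = 16 − 9 = 7 completes the 16 across.

4 9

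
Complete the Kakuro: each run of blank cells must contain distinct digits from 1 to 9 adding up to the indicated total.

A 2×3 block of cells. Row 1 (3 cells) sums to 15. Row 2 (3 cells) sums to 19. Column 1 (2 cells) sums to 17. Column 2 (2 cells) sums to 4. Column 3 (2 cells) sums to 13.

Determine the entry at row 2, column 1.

9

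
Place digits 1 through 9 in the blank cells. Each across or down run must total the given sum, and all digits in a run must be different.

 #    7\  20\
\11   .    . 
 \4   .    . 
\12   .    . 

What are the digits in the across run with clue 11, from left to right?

4 in 2 cells must be {1,3}; 7 in 3 cells must be {1,2,4}.
The 4 across and the 7 down share only 1, so R2C1 = 1.
R2C2 = 4 − 1 = 3 completes the 4 across.
Given what's placed, R3C1 must be 4 to fit the 12 across and 7 down.
R3C2 = 12 − 4 = 8 completes the 12 across.
R1C1 = 7 − 5 = 2 completes the 7 down.
R1C2 = 11 − 2 = 9 completes the 11 across.

2 9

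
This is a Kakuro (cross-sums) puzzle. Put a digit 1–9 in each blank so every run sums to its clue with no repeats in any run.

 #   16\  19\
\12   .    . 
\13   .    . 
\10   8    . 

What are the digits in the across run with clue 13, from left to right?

5, 8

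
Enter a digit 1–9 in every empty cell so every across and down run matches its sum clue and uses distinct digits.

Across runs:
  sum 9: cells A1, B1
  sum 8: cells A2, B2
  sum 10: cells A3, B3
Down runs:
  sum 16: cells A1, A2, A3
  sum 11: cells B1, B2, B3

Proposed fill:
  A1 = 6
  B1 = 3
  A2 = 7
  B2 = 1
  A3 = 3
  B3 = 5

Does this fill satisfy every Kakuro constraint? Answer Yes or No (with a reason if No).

No — the down run B1–B3 sums to 9, not 11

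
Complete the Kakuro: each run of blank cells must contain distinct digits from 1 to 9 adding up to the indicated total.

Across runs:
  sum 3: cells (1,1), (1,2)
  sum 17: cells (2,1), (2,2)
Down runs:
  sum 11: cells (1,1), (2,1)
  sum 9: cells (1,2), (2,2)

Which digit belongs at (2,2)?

3 in 2 cells must be {1,2}; 17 in 2 cells must be {8,9}.
The 3 across and the 11 down share only 2, so (1,1) = 2.
(1,2) = 3 − 2 = 1 completes the 3 across.
(2,1) = 11 − 2 = 9 completes the 11 down.
(2,2) = 17 − 9 = 8 completes the 17 across.

8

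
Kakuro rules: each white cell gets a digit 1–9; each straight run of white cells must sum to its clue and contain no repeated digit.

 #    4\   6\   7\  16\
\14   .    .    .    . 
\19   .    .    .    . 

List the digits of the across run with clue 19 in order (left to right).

3 2 5 9

4 in 2 cells must be {1,3}; 16 in 2 cells must be {7,9}.
Only 7 fits R1C4 under both its across sum 14 and down sum 16.
R2C4 = 16 − 7 = 9 completes the 16 down.
Given what's placed, R1C1 must be 1 to fit the 14 across and 4 down.
R2C1 = 4 − 1 = 3 completes the 4 down.
No cell is forced outright now. R1C2 can only be 2 or 4 (the digits allowed by both its 14 across and its 6 down). If R1C2 = 2: that forces R1C3 = 4, after which R2C2 would have to be in {1,2,5,6} for the 19 across but in {4} for the 6 down — contradiction. So R1C2 = 4.
R1C3 = 14 − 12 = 2 completes the 14 across.
R2C2 = 6 − 4 = 2 completes the 6 down.
R2C3 = 19 − 14 = 5 completes the 19 across.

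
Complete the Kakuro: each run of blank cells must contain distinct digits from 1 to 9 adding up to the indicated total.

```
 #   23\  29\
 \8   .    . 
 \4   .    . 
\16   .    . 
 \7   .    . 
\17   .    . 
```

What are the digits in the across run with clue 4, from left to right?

1 3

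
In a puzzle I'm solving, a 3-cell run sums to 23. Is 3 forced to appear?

No

The only way to make 23 from 3 distinct digits is {6,8,9}, which does not contain 3.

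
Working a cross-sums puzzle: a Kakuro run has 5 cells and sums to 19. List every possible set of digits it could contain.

5 distinct digits from 1–9 sum between 15 and 35.

{1,2,3,4,9}; {1,2,3,5,8}; {1,2,3,6,7}; {1,2,4,5,7}; {1,3,4,5,6}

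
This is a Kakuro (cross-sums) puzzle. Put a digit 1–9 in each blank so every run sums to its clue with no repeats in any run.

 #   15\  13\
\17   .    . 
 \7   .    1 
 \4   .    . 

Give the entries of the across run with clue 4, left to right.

1, 3

17 in 2 cells must be {8,9}; 4 in 2 cells must be {1,3}.
R2C1 = 7 − 1 = 6 completes the 7 across.
R3C1 = 1: the only remaining digit allowed by both the 4 across and the 15 down.
R3C2 = 4 − 1 = 3 completes the 4 across.
R1C1 = 15 − 7 = 8 completes the 15 down.
R1C2 = 17 − 8 = 9 completes the 17 across.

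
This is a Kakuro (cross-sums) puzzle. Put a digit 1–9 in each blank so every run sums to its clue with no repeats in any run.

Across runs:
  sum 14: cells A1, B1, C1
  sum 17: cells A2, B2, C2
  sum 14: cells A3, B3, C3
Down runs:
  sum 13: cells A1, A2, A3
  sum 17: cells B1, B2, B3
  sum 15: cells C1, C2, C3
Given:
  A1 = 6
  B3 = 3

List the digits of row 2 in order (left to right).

Given what's placed, B1 must be 5 to fit the 14 across and 17 down.
C1 = 14 − 11 = 3 completes the 14 across.
B2 = 17 − 8 = 9 completes the 17 down.
No cell is forced outright now. C2 can only be 5 or 7 (the digits allowed by both its 17 across and its 15 down). If C2 = 7: then A2 would have to be in {1} for the 17 across but in {2,3,4,5} for the 13 down — contradiction. So C2 = 5.
A2 = 17 − 14 = 3 completes the 17 across.
A3 = 13 − 9 = 4 completes the 13 down.
C3 = 14 − 7 = 7 completes the 14 across.

3, 9, 5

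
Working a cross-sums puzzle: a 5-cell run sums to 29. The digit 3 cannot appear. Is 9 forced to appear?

Yes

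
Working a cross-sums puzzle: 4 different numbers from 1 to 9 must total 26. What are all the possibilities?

{2,7,8,9}; {3,6,8,9}; {4,5,8,9}; {4,6,7,9}; {5,6,7,8}

4 distinct digits from 1–9 sum between 10 and 30.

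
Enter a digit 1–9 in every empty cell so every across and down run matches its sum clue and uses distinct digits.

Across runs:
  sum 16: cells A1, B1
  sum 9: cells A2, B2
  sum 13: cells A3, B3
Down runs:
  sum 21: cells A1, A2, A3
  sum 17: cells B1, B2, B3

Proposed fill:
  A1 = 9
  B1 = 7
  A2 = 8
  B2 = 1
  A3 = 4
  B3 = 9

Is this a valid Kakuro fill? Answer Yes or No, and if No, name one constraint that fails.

Across: 9+7=16; 8+1=9; 4+9=13. Down: 9+8+4=21; 7+1+9=17. No digit repeats within any run.

Yes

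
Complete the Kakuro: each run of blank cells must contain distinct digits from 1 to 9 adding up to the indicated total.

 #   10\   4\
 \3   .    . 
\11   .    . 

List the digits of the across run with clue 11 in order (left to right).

3 in 2 cells must be {1,2}; 4 in 2 cells must be {1,3}.
The 3 across and the 4 down share only 1, so R1C2 = 1.
R2C2 = 4 − 1 = 3 completes the 4 down.
R1C1 = 3 − 1 = 2 completes the 3 across.
R2C1 = 11 − 3 = 8 completes the 11 across.

8 3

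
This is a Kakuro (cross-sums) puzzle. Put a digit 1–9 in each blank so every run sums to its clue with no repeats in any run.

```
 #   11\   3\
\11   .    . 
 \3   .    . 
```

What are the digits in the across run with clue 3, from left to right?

2, 1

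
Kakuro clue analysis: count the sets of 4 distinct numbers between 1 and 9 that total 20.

4 distinct digits from 1–9 sum between 10 and 30.

12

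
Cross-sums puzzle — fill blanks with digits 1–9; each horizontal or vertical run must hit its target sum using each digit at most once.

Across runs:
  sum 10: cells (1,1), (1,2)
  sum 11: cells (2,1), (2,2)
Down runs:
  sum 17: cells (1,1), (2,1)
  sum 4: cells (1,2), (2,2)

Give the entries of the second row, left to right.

17 in 2 cells must be {8,9}; 4 in 2 cells must be {1,3}.
The 11 across and the 4 down share only 3, so (2,2) = 3.
(1,2) = 4 − 3 = 1 completes the 4 down.
(2,1) = 11 − 3 = 8 completes the 11 across.
(1,1) = 10 − 1 = 9 completes the 10 across.

8 3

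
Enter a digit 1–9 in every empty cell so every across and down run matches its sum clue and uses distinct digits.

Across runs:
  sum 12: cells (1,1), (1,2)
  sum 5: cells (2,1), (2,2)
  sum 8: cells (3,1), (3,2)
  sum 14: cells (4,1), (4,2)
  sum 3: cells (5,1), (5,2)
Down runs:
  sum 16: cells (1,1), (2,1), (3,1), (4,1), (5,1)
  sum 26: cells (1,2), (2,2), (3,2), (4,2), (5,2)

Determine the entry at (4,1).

3 in 2 cells must be {1,2}; 16 in 5 cells must be {1,2,3,4,6}.
Only 6 fits (4,1) under both its across sum 14 and down sum 16.

6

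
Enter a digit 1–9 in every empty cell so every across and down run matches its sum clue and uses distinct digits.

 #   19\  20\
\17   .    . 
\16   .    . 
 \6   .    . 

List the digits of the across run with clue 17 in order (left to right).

8 9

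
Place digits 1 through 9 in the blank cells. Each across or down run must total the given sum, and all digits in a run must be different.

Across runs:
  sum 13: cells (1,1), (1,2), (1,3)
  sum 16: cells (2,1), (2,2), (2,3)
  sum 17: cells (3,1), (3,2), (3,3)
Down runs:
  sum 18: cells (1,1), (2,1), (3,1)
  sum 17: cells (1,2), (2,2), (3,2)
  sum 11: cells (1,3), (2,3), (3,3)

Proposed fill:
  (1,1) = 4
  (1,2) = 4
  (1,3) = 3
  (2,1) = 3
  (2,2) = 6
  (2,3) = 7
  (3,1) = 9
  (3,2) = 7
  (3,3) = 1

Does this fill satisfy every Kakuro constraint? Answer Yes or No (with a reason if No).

No — the across run (1,1)–(1,3) sums to 11, not 13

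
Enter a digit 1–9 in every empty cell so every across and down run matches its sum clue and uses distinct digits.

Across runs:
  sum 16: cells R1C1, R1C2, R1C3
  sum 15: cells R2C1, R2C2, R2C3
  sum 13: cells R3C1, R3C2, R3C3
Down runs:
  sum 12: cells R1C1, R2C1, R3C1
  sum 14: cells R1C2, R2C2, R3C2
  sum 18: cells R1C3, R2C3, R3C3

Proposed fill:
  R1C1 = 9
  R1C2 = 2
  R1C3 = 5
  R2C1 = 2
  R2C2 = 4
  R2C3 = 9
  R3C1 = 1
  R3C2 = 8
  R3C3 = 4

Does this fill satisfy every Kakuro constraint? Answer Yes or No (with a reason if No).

Yes

Across: 9+2+5=16; 2+4+9=15; 1+8+4=13. Down: 9+2+1=12; 2+4+8=14; 5+9+4=18. No digit repeats within any run.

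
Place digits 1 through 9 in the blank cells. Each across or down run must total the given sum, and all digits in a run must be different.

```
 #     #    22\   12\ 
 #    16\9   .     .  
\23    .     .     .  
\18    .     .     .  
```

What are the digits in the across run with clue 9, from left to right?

23 in 3 cells must be {6,8,9}; 16 in 2 cells must be {7,9}.
Only 9 fits R2C1 under both its across sum 23 and down sum 16.
R3C1 = 16 − 9 = 7 completes the 16 down.
Nothing is forced directly, so branch on R2C2, whose candidates are 6 or 8. If R2C2 = 6: that forces R1C2 = 7, R1C3 = 2, after which R2C3 would have to be in {8} for the 23 across but in {1,3,4,6,7,9} for the 12 down — contradiction. So R2C2 = 8.
R1C2 = 5: the only remaining digit allowed by both the 9 across and the 22 down.
R1C3 = 9 − 5 = 4 completes the 9 across.

5 4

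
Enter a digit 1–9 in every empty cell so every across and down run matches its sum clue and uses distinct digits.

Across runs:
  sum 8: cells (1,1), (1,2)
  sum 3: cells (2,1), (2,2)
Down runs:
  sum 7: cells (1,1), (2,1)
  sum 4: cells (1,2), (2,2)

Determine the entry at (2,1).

2

3 in 2 cells must be {1,2}; 4 in 2 cells must be {1,3}.
The 3 across and the 4 down share only 1, so (2,2) = 1.
(1,2) = 4 − 1 = 3 completes the 4 down.
(2,1) = 3 − 1 = 2 completes the 3 across.
(1,1) = 8 − 3 = 5 completes the 8 across.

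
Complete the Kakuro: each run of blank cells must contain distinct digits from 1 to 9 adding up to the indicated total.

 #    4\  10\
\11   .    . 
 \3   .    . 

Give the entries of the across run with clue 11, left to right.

3 in 2 cells must be {1,2}; 4 in 2 cells must be {1,3}.
The 11 across and the 4 down share only 3, so R1C1 = 3.
R1C2 = 11 − 3 = 8 completes the 11 across.
R2C1 = 4 − 3 = 1 completes the 4 down.
R2C2 = 3 − 1 = 2 completes the 3 across.

3 8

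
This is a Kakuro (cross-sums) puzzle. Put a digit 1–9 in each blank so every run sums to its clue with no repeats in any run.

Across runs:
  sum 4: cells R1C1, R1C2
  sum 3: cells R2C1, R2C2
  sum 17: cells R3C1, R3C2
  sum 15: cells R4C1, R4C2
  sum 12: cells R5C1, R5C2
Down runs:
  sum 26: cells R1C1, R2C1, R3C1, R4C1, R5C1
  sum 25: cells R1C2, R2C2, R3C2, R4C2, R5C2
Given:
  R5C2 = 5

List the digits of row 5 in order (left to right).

4 in 2 cells must be {1,3}; 3 in 2 cells must be {1,2}; 17 in 2 cells must be {8,9}.
R5C1 = 12 − 5 = 7 completes the 12 across.

7 5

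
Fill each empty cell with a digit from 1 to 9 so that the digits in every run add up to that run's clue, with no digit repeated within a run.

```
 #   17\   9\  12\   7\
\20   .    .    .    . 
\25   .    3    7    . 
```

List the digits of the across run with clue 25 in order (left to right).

17 in 2 cells must be {8,9}.
R1C2 = 9 − 3 = 6 completes the 9 down.
R1C3 = 12 − 7 = 5 completes the 12 down.
R2C1 = 9: the only remaining digit allowed by both the 25 across and the 17 down.
R2C4 = 25 − 19 = 6 completes the 25 across.
R1C1 = 17 − 9 = 8 completes the 17 down.
R1C4 = 20 − 19 = 1 completes the 20 across.

9 3 7 6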